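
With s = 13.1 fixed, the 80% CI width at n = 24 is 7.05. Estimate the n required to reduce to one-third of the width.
n ≈ 216

CI width ∝ 1/√n
To reduce width by factor 3, need √n to grow by 3 → need 3² = 9 times as many samples.

Current: n = 24, width = 7.05
New: n = 216, width ≈ 2.29

Width reduced by factor of 7.05/2.29 = 3.08.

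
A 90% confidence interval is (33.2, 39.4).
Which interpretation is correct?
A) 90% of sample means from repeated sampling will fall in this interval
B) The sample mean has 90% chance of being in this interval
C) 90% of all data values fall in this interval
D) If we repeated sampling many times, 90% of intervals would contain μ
D

A) Wrong — coverage applies to intervals containing μ, not to future x̄ values.
B) Wrong — x̄ is observed and sits in the interval by construction.
C) Wrong — a CI is about the parameter μ, not individual data values.
D) Correct — this is the frequentist long-run coverage interpretation.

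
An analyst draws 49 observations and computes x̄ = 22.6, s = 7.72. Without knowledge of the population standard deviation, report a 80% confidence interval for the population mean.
(21.17, 24.03)

t-interval (σ unknown):
df = n - 1 = 48
t* = 1.299 for 80% confidence

Margin of error = t* · s/√n = 1.299 · 7.72/√49 = 1.43

CI: (21.17, 24.03)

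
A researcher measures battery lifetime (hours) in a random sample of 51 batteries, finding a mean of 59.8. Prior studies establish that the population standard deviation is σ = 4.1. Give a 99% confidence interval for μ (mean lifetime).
(58.32, 61.28)

z-interval (σ known):
z* = 2.576 for 99% confidence

Margin of error = z* · σ/√n = 2.576 · 4.1/√51 = 1.48

CI: (59.8 - 1.48, 59.8 + 1.48) = (58.32, 61.28)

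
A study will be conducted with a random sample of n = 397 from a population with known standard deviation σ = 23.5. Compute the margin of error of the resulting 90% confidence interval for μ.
Margin of error = 1.94

Margin of error = z* · σ/√n
= 1.645 · 23.5/√397
= 1.645 · 23.5/19.9249
= 1.94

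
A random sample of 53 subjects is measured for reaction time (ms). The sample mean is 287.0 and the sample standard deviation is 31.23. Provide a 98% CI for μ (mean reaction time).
(276.70, 297.30)

t-interval (σ unknown):
df = n - 1 = 52
t* = 2.400 for 98% confidence

Margin of error = t* · s/√n = 2.400 · 31.23/√53 = 10.30

CI: (276.70, 297.30)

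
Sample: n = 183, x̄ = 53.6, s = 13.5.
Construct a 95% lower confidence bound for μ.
μ ≥ 51.95

Lower bound (one-sided):
t* = 1.653 (one-sided for 95%)
Lower bound = x̄ - t* · s/√n = 53.6 - 1.653 · 13.5/√183 = 51.95

We are 95% confident that μ ≥ 51.95.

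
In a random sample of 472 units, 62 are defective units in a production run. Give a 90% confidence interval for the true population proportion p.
(0.106, 0.157)

Proportion CI:
p̂ = 62/472 = 0.13136
SE = √(p̂(1-p̂)/n) = √(0.13136 · 0.86864 / 472) = 0.01555

z* = 1.645
Margin = z* · SE = 1.645 · 0.01555 = 0.0256

CI: 0.13136 ± 0.0256 = (0.106, 0.157)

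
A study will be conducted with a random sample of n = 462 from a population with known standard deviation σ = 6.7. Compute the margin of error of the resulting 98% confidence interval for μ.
Margin of error = 0.73

Margin of error = z* · σ/√n
= 2.326 · 6.7/√462
= 2.326 · 6.7/21.4942
= 0.73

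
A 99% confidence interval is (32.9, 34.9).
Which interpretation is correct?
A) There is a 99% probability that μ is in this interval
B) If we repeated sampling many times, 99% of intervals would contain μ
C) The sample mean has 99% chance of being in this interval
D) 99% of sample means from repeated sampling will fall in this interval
B

A) Wrong — μ is fixed; the randomness lives in the interval, not in μ.
B) Correct — this is the frequentist long-run coverage interpretation.
C) Wrong — x̄ is observed and sits in the interval by construction.
D) Wrong — coverage applies to intervals containing μ, not to future x̄ values.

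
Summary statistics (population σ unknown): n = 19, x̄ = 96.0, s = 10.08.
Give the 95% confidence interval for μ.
(91.14, 100.86)

t-interval (σ unknown):
df = n - 1 = 18
t* = 2.101 for 95% confidence

Margin of error = t* · s/√n = 2.101 · 10.08/√19 = 4.86

CI: (91.14, 100.86)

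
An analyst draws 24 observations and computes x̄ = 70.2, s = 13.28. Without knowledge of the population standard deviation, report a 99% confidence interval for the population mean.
(62.59, 77.81)

t-interval (σ unknown):
df = n - 1 = 23
t* = 2.807 for 99% confidence

Margin of error = t* · s/√n = 2.807 · 13.28/√24 = 7.61

CI: (62.59, 77.81)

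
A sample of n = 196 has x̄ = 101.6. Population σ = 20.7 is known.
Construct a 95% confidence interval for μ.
(98.70, 104.50)

z-interval (σ known):
z* = 1.960 for 95% confidence

Margin of error = z* · σ/√n = 1.960 · 20.7/√196 = 2.90

CI: (101.6 - 2.90, 101.6 + 2.90) = (98.70, 104.50)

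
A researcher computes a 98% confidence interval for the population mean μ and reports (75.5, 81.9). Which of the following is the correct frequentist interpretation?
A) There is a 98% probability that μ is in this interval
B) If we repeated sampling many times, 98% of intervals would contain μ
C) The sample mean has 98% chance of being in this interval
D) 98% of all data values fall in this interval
B

A) Wrong — μ is fixed; the randomness lives in the interval, not in μ.
B) Correct — this is the frequentist long-run coverage interpretation.
C) Wrong — x̄ is observed and sits in the interval by construction.
D) Wrong — a CI is about the parameter μ, not individual data values.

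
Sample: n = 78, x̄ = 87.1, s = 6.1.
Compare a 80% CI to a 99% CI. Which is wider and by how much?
99% CI is wider by 1.86

df = 77
80% CI: t* = 1.293, (86.21, 87.99), width = 2 · t* · s/√n = 1.79
99% CI: t* = 2.641, (85.28, 88.92), width = 2 · t* · s/√n = 3.65

The 99% CI is wider by 3.65 - 1.79 = 1.86.
Higher confidence requires a wider interval.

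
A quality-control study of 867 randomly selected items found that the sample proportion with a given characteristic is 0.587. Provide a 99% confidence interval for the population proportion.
(0.544, 0.630)

Proportion CI:
SE = √(p̂(1-p̂)/n) = √(0.587 · 0.413 / 867) = 0.01672

z* = 2.576
Margin = z* · SE = 2.576 · 0.01672 = 0.0431

CI: 0.587 ± 0.0431 = (0.544, 0.630)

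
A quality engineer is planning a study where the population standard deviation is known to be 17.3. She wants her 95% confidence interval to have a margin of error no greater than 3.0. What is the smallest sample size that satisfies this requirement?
n ≥ 128

For margin E ≤ 3.0:
n ≥ (z* · σ / E)²
n ≥ (1.960 · 17.3 / 3.0)²
n ≥ 127.75

Minimum n = 128 (rounding up)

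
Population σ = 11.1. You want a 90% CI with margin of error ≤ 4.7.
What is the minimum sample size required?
n ≥ 16

For margin E ≤ 4.7:
n ≥ (z* · σ / E)²
n ≥ (1.645 · 11.1 / 4.7)²
n ≥ 15.09

Minimum n = 16 (rounding up)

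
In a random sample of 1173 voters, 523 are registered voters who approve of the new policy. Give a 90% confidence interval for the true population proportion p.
(0.422, 0.470)

Proportion CI:
p̂ = 523/1173 = 0.44587
SE = √(p̂(1-p̂)/n) = √(0.44587 · 0.55413 / 1173) = 0.01451

z* = 1.645
Margin = z* · SE = 1.645 · 0.01451 = 0.0239

CI: 0.44587 ± 0.0239 = (0.422, 0.470)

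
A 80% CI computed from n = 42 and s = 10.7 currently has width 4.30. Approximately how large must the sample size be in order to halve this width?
n ≈ 168

CI width ∝ 1/√n
To reduce width by factor 2, need √n to grow by 2 → need 2² = 4 times as many samples.

Current: n = 42, width = 4.30
New: n = 168, width ≈ 2.12

Width reduced by factor of 4.30/2.12 = 2.03.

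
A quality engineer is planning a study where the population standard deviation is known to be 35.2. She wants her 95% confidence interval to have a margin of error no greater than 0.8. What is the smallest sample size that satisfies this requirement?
n ≥ 7438

For margin E ≤ 0.8:
n ≥ (z* · σ / E)²
n ≥ (1.960 · 35.2 / 0.8)²
n ≥ 7437.34

Minimum n = 7438 (rounding up)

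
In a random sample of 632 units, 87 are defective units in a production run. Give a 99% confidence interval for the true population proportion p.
(0.102, 0.173)

Proportion CI:
p̂ = 87/632 = 0.13766
SE = √(p̂(1-p̂)/n) = √(0.13766 · 0.86234 / 632) = 0.01371

z* = 2.576
Margin = z* · SE = 2.576 · 0.01371 = 0.0353

CI: 0.13766 ± 0.0353 = (0.102, 0.173)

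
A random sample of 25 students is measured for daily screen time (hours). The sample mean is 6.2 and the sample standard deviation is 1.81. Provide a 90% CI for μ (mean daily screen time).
(5.58, 6.82)

t-interval (σ unknown):
df = n - 1 = 24
t* = 1.711 for 90% confidence

Margin of error = t* · s/√n = 1.711 · 1.81/√25 = 0.62

CI: (5.58, 6.82)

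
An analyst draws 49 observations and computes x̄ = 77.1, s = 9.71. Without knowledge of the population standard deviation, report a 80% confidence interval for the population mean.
(75.30, 78.90)

t-interval (σ unknown):
df = n - 1 = 48
t* = 1.299 for 80% confidence

Margin of error = t* · s/√n = 1.299 · 9.71/√49 = 1.80

CI: (75.30, 78.90)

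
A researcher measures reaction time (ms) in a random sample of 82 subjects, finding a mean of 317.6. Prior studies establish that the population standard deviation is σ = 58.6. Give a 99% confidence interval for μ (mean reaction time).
(300.93, 334.27)

z-interval (σ known):
z* = 2.576 for 99% confidence

Margin of error = z* · σ/√n = 2.576 · 58.6/√82 = 16.67

CI: (317.6 - 16.67, 317.6 + 16.67) = (300.93, 334.27)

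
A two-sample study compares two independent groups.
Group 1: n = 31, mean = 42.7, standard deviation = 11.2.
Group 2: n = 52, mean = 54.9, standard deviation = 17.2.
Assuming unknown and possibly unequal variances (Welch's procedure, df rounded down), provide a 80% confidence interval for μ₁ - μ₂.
(-16.23, -8.17)

Difference: x̄₁ - x̄₂ = -12.20
SE = √(s₁²/n₁ + s₂²/n₂) = √(11.2²/31 + 17.2²/52) = 3.1202
df = 80.29 → 80 (Welch–Satterthwaite, rounded down)
t* = 1.292

CI: -12.20 ± 1.292 · 3.1202 = -12.20 ± 4.03 = (-16.23, -8.17)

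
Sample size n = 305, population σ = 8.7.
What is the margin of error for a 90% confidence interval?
Margin of error = 0.82

Margin of error = z* · σ/√n
= 1.645 · 8.7/√305
= 1.645 · 8.7/17.4642
= 0.82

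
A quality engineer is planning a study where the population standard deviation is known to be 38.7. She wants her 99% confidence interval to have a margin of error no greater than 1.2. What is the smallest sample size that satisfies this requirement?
n ≥ 6902

For margin E ≤ 1.2:
n ≥ (z* · σ / E)²
n ≥ (2.576 · 38.7 / 1.2)²
n ≥ 6901.62

Minimum n = 6902 (rounding up)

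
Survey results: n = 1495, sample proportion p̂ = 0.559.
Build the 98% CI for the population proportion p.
(0.529, 0.589)

Proportion CI:
SE = √(p̂(1-p̂)/n) = √(0.559 · 0.441 / 1495) = 0.01284

z* = 2.326
Margin = z* · SE = 2.326 · 0.01284 = 0.0299

CI: 0.559 ± 0.0299 = (0.529, 0.589)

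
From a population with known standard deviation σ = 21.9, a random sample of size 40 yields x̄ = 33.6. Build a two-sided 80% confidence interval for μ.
(29.16, 38.04)

z-interval (σ known):
z* = 1.282 for 80% confidence

Margin of error = z* · σ/√n = 1.282 · 21.9/√40 = 4.44

CI: (33.6 - 4.44, 33.6 + 4.44) = (29.16, 38.04)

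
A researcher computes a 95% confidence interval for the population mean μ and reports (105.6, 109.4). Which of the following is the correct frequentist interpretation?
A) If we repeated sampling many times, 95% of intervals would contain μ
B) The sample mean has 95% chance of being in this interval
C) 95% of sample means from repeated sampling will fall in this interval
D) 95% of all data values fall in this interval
A

A) Correct — this is the frequentist long-run coverage interpretation.
B) Wrong — x̄ is observed and sits in the interval by construction.
C) Wrong — coverage applies to intervals containing μ, not to future x̄ values.
D) Wrong — a CI is about the parameter μ, not individual data values.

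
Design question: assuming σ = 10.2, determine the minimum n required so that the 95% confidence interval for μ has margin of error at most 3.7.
n ≥ 30

For margin E ≤ 3.7:
n ≥ (z* · σ / E)²
n ≥ (1.960 · 10.2 / 3.7)²
n ≥ 29.20

Minimum n = 30 (rounding up)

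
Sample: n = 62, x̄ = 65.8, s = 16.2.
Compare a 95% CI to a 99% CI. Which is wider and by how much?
99% CI is wider by 2.71

df = 61
95% CI: t* = 2.000, (61.69, 69.91), width = 2 · t* · s/√n = 8.23
99% CI: t* = 2.659, (60.33, 71.27), width = 2 · t* · s/√n = 10.94

The 99% CI is wider by 10.94 - 8.23 = 2.71.
Higher confidence requires a wider interval.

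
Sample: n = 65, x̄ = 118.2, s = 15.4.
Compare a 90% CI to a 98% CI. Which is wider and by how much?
98% CI is wider by 2.74

df = 64
90% CI: t* = 1.669, (115.01, 121.39), width = 2 · t* · s/√n = 6.38
98% CI: t* = 2.386, (113.64, 122.76), width = 2 · t* · s/√n = 9.12

The 98% CI is wider by 9.12 - 6.38 = 2.74.
Higher confidence requires a wider interval.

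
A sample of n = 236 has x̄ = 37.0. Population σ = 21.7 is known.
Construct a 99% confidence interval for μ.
(33.36, 40.64)

z-interval (σ known):
z* = 2.576 for 99% confidence

Margin of error = z* · σ/√n = 2.576 · 21.7/√236 = 3.64

CI: (37.0 - 3.64, 37.0 + 3.64) = (33.36, 40.64)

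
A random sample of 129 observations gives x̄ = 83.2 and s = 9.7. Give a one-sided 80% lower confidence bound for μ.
μ ≥ 82.48

Lower bound (one-sided):
t* = 0.844 (one-sided for 80%)
Lower bound = x̄ - t* · s/√n = 83.2 - 0.844 · 9.7/√129 = 82.48

We are 80% confident that μ ≥ 82.48.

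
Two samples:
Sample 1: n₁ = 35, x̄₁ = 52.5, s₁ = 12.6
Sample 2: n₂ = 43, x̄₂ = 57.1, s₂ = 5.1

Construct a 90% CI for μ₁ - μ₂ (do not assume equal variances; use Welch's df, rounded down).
(-8.41, -0.79)

Difference: x̄₁ - x̄₂ = -4.60
SE = √(s₁²/n₁ + s₂²/n₂) = √(12.6²/35 + 5.1²/43) = 2.2674
df = 43.05 → 43 (Welch–Satterthwaite, rounded down)
t* = 1.681

CI: -4.60 ± 1.681 · 2.2674 = -4.60 ± 3.81 = (-8.41, -0.79)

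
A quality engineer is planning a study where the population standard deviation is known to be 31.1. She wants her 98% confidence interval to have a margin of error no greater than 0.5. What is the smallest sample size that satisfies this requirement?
n ≥ 20932

For margin E ≤ 0.5:
n ≥ (z* · σ / E)²
n ≥ (2.326 · 31.1 / 0.5)²
n ≥ 20931.49

Minimum n = 20932 (rounding up)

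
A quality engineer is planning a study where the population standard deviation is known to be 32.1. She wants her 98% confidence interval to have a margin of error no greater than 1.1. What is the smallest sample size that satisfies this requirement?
n ≥ 4608

For margin E ≤ 1.1:
n ≥ (z* · σ / E)²
n ≥ (2.326 · 32.1 / 1.1)²
n ≥ 4607.27

Minimum n = 4608 (rounding up)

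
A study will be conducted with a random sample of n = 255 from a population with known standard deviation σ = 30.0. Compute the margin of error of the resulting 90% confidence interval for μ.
Margin of error = 3.09

Margin of error = z* · σ/√n
= 1.645 · 30.0/√255
= 1.645 · 30.0/15.9687
= 3.09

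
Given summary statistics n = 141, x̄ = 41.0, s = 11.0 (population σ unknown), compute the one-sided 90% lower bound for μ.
μ ≥ 39.81

Lower bound (one-sided):
t* = 1.288 (one-sided for 90%)
Lower bound = x̄ - t* · s/√n = 41.0 - 1.288 · 11.0/√141 = 39.81

We are 90% confident that μ ≥ 39.81.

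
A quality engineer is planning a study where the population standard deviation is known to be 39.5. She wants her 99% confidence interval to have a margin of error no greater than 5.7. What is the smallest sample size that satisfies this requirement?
n ≥ 319

For margin E ≤ 5.7:
n ≥ (z* · σ / E)²
n ≥ (2.576 · 39.5 / 5.7)²
n ≥ 318.67

Minimum n = 319 (rounding up)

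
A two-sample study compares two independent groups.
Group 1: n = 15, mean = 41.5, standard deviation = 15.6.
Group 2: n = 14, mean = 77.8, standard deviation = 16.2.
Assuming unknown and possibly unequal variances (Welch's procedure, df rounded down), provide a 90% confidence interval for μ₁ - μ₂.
(-46.39, -26.21)

Difference: x̄₁ - x̄₂ = -36.30
SE = √(s₁²/n₁ + s₂²/n₂) = √(15.6²/15 + 16.2²/14) = 5.9135
df = 26.68 → 26 (Welch–Satterthwaite, rounded down)
t* = 1.706

CI: -36.30 ± 1.706 · 5.9135 = -36.30 ± 10.09 = (-46.39, -26.21)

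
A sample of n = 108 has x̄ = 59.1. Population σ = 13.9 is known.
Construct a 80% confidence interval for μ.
(57.39, 60.81)

z-interval (σ known):
z* = 1.282 for 80% confidence

Margin of error = z* · σ/√n = 1.282 · 13.9/√108 = 1.71

CI: (59.1 - 1.71, 59.1 + 1.71) = (57.39, 60.81)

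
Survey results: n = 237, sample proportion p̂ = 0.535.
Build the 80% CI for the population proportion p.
(0.493, 0.577)

Proportion CI:
SE = √(p̂(1-p̂)/n) = √(0.535 · 0.465 / 237) = 0.03240

z* = 1.282
Margin = z* · SE = 1.282 · 0.03240 = 0.0415

CI: 0.535 ± 0.0415 = (0.493, 0.577)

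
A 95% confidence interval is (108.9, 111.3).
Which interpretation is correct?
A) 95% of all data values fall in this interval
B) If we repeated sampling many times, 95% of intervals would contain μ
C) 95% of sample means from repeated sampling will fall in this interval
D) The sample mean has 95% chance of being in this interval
B

A) Wrong — a CI is about the parameter μ, not individual data values.
B) Correct — this is the frequentist long-run coverage interpretation.
C) Wrong — coverage applies to intervals containing μ, not to future x̄ values.
D) Wrong — x̄ is observed and sits in the interval by construction.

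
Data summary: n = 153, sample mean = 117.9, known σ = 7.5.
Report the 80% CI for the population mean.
(117.12, 118.68)

z-interval (σ known):
z* = 1.282 for 80% confidence

Margin of error = z* · σ/√n = 1.282 · 7.5/√153 = 0.78

CI: (117.9 - 0.78, 117.9 + 0.78) = (117.12, 118.68)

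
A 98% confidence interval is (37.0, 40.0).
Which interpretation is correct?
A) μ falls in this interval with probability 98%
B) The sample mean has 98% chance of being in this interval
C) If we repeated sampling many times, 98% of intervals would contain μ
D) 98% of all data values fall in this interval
C

A) Wrong — μ is fixed; the randomness lives in the interval, not in μ.
B) Wrong — x̄ is observed and sits in the interval by construction.
C) Correct — this is the frequentist long-run coverage interpretation.
D) Wrong — a CI is about the parameter μ, not individual data values.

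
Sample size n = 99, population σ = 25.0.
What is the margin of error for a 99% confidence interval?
Margin of error = 6.47

Margin of error = z* · σ/√n
= 2.576 · 25.0/√99
= 2.576 · 25.0/9.9499
= 6.47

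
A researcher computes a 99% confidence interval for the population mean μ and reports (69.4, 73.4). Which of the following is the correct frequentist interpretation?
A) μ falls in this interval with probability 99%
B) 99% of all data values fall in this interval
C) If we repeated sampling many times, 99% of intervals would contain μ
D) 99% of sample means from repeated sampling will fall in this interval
C

A) Wrong — μ is fixed; the randomness lives in the interval, not in μ.
B) Wrong — a CI is about the parameter μ, not individual data values.
C) Correct — this is the frequentist long-run coverage interpretation.
D) Wrong — coverage applies to intervals containing μ, not to future x̄ values.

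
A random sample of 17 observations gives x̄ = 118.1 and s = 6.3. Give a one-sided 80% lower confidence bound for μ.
μ ≥ 116.78

Lower bound (one-sided):
t* = 0.865 (one-sided for 80%)
Lower bound = x̄ - t* · s/√n = 118.1 - 0.865 · 6.3/√17 = 116.78

We are 80% confident that μ ≥ 116.78.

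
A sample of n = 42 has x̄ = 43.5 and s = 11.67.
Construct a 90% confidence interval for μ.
(40.47, 46.53)

t-interval (σ unknown):
df = n - 1 = 41
t* = 1.683 for 90% confidence

Margin of error = t* · s/√n = 1.683 · 11.67/√42 = 3.03

CI: (40.47, 46.53)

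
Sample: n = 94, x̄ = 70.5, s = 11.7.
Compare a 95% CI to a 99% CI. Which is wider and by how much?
99% CI is wider by 1.56

df = 93
95% CI: t* = 1.986, (68.10, 72.90), width = 2 · t* · s/√n = 4.79
99% CI: t* = 2.630, (67.33, 73.67), width = 2 · t* · s/√n = 6.35

The 99% CI is wider by 6.35 - 4.79 = 1.56.
Higher confidence requires a wider interval.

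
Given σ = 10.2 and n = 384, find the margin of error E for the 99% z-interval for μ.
Margin of error = 1.34

Margin of error = z* · σ/√n
= 2.576 · 10.2/√384
= 2.576 · 10.2/19.5959
= 1.34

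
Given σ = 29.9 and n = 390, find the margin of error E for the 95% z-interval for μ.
Margin of error = 2.97

Margin of error = z* · σ/√n
= 1.960 · 29.9/√390
= 1.960 · 29.9/19.7484
= 2.97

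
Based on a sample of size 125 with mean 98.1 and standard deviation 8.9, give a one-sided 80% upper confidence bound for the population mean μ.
μ ≤ 98.77

Upper bound (one-sided):
t* = 0.845 (one-sided for 80%)
Upper bound = x̄ + t* · s/√n = 98.1 + 0.845 · 8.9/√125 = 98.77

We are 80% confident that μ ≤ 98.77.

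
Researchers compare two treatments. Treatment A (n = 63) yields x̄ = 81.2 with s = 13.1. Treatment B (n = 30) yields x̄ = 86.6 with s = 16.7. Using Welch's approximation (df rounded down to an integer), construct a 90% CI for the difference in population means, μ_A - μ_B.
(-11.22, 0.42)

Difference: x̄₁ - x̄₂ = -5.40
SE = √(s₁²/n₁ + s₂²/n₂) = √(13.1²/63 + 16.7²/30) = 3.4670
df = 46.61 → 46 (Welch–Satterthwaite, rounded down)
t* = 1.679

CI: -5.40 ± 1.679 · 3.4670 = -5.40 ± 5.82 = (-11.22, 0.42)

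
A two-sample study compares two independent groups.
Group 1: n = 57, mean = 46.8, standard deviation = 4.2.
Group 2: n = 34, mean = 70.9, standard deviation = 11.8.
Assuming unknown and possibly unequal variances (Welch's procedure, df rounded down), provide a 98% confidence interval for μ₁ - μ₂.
(-29.20, -19.00)

Difference: x̄₁ - x̄₂ = -24.10
SE = √(s₁²/n₁ + s₂²/n₂) = √(4.2²/57 + 11.8²/34) = 2.0988
df = 38.05 → 38 (Welch–Satterthwaite, rounded down)
t* = 2.429

CI: -24.10 ± 2.429 · 2.0988 = -24.10 ± 5.10 = (-29.20, -19.00)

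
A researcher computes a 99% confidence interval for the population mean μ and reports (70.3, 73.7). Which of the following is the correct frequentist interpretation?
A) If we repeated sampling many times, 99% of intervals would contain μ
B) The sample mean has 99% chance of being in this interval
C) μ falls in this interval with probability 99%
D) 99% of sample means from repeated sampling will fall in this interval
A

A) Correct — this is the frequentist long-run coverage interpretation.
B) Wrong — x̄ is observed and sits in the interval by construction.
C) Wrong — μ is fixed; the randomness lives in the interval, not in μ.
D) Wrong — coverage applies to intervals containing μ, not to future x̄ values.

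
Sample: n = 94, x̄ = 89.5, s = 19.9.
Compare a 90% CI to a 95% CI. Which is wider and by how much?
95% CI is wider by 1.33

df = 93
90% CI: t* = 1.661, (86.09, 92.91), width = 2 · t* · s/√n = 6.82
95% CI: t* = 1.986, (85.42, 93.58), width = 2 · t* · s/√n = 8.15

The 95% CI is wider by 8.15 - 6.82 = 1.33.
Higher confidence requires a wider interval.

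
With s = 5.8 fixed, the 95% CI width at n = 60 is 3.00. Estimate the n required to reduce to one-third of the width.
n ≈ 540

CI width ∝ 1/√n
To reduce width by factor 3, need √n to grow by 3 → need 3² = 9 times as many samples.

Current: n = 60, width = 3.00
New: n = 540, width ≈ 0.98

Width reduced by factor of 3.00/0.98 = 3.06.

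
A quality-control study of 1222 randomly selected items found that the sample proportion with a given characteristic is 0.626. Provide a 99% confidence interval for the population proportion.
(0.590, 0.662)

Proportion CI:
SE = √(p̂(1-p̂)/n) = √(0.626 · 0.374 / 1222) = 0.01384

z* = 2.576
Margin = z* · SE = 2.576 · 0.01384 = 0.0357

CI: 0.626 ± 0.0357 = (0.590, 0.662)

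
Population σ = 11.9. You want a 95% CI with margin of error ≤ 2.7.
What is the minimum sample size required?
n ≥ 75

For margin E ≤ 2.7:
n ≥ (z* · σ / E)²
n ≥ (1.960 · 11.9 / 2.7)²
n ≥ 74.62

Minimum n = 75 (rounding up)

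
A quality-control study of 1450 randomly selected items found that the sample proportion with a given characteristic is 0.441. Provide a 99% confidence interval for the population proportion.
(0.407, 0.475)

Proportion CI:
SE = √(p̂(1-p̂)/n) = √(0.441 · 0.559 / 1450) = 0.01304

z* = 2.576
Margin = z* · SE = 2.576 · 0.01304 = 0.0336

CI: 0.441 ± 0.0336 = (0.407, 0.475)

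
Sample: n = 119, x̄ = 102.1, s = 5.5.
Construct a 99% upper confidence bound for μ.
μ ≤ 103.29

Upper bound (one-sided):
t* = 2.358 (one-sided for 99%)
Upper bound = x̄ + t* · s/√n = 102.1 + 2.358 · 5.5/√119 = 103.29

We are 99% confident that μ ≤ 103.29.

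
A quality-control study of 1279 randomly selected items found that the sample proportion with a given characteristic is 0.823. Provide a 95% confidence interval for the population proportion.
(0.802, 0.844)

Proportion CI:
SE = √(p̂(1-p̂)/n) = √(0.823 · 0.177 / 1279) = 0.01067

z* = 1.960
Margin = z* · SE = 1.960 · 0.01067 = 0.0209

CI: 0.823 ± 0.0209 = (0.802, 0.844)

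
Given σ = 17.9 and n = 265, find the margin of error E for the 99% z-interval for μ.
Margin of error = 2.83

Margin of error = z* · σ/√n
= 2.576 · 17.9/√265
= 2.576 · 17.9/16.2788
= 2.83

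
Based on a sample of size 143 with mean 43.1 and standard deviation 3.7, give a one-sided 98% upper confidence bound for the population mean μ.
μ ≤ 43.74

Upper bound (one-sided):
t* = 2.073 (one-sided for 98%)
Upper bound = x̄ + t* · s/√n = 43.1 + 2.073 · 3.7/√143 = 43.74

We are 98% confident that μ ≤ 43.74.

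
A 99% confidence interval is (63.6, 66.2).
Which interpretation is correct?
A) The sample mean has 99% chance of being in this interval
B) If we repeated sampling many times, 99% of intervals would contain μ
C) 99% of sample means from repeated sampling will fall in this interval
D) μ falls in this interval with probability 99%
B

A) Wrong — x̄ is observed and sits in the interval by construction.
B) Correct — this is the frequentist long-run coverage interpretation.
C) Wrong — coverage applies to intervals containing μ, not to future x̄ values.
D) Wrong — μ is fixed; the randomness lives in the interval, not in μ.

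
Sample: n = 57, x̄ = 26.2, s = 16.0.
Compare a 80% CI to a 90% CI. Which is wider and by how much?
90% CI is wider by 1.59

df = 56
80% CI: t* = 1.297, (23.45, 28.95), width = 2 · t* · s/√n = 5.50
90% CI: t* = 1.673, (22.65, 29.75), width = 2 · t* · s/√n = 7.09

The 90% CI is wider by 7.09 - 5.50 = 1.59.
Higher confidence requires a wider interval.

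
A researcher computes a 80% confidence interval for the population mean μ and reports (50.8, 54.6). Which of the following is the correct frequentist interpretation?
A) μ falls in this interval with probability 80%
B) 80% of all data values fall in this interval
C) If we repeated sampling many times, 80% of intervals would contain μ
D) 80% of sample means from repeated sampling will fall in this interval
C

A) Wrong — μ is fixed; the randomness lives in the interval, not in μ.
B) Wrong — a CI is about the parameter μ, not individual data values.
C) Correct — this is the frequentist long-run coverage interpretation.
D) Wrong — coverage applies to intervals containing μ, not to future x̄ values.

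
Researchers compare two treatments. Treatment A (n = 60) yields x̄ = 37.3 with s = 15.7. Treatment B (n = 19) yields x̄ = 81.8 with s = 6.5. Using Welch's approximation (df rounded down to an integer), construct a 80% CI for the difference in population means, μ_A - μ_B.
(-47.76, -41.24)

Difference: x̄₁ - x̄₂ = -44.50
SE = √(s₁²/n₁ + s₂²/n₂) = √(15.7²/60 + 6.5²/19) = 2.5163
df = 71.50 → 71 (Welch–Satterthwaite, rounded down)
t* = 1.294

CI: -44.50 ± 1.294 · 2.5163 = -44.50 ± 3.26 = (-47.76, -41.24)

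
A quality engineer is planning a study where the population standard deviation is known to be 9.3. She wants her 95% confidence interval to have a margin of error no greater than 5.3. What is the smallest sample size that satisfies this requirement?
n ≥ 12

For margin E ≤ 5.3:
n ≥ (z* · σ / E)²
n ≥ (1.960 · 9.3 / 5.3)²
n ≥ 11.83

Minimum n = 12 (rounding up)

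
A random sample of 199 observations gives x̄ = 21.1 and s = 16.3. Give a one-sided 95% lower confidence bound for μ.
μ ≥ 19.19

Lower bound (one-sided):
t* = 1.653 (one-sided for 95%)
Lower bound = x̄ - t* · s/√n = 21.1 - 1.653 · 16.3/√199 = 19.19

We are 95% confident that μ ≥ 19.19.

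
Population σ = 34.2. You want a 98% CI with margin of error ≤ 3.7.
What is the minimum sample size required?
n ≥ 463

For margin E ≤ 3.7:
n ≥ (z* · σ / E)²
n ≥ (2.326 · 34.2 / 3.7)²
n ≥ 462.24

Minimum n = 463 (rounding up)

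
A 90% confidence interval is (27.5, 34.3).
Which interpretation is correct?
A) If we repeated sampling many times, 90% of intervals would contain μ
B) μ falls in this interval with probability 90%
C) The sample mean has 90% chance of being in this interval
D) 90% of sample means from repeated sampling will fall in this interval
A

A) Correct — this is the frequentist long-run coverage interpretation.
B) Wrong — μ is fixed; the randomness lives in the interval, not in μ.
C) Wrong — x̄ is observed and sits in the interval by construction.
D) Wrong — coverage applies to intervals containing μ, not to future x̄ values.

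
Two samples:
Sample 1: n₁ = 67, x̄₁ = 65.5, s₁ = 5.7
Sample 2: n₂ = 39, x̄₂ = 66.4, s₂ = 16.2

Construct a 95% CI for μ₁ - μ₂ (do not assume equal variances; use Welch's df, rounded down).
(-6.32, 4.52)

Difference: x̄₁ - x̄₂ = -0.90
SE = √(s₁²/n₁ + s₂²/n₂) = √(5.7²/67 + 16.2²/39) = 2.6859
df = 43.54 → 43 (Welch–Satterthwaite, rounded down)
t* = 2.017

CI: -0.90 ± 2.017 · 2.6859 = -0.90 ± 5.42 = (-6.32, 4.52)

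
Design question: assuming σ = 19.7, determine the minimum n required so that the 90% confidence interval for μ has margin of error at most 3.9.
n ≥ 70

For margin E ≤ 3.9:
n ≥ (z* · σ / E)²
n ≥ (1.645 · 19.7 / 3.9)²
n ≥ 69.05

Minimum n = 70 (rounding up)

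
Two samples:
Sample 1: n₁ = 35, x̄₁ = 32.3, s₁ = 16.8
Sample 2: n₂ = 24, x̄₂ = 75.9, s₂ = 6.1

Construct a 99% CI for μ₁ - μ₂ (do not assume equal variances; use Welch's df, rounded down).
(-51.94, -35.26)

Difference: x̄₁ - x̄₂ = -43.60
SE = √(s₁²/n₁ + s₂²/n₂) = √(16.8²/35 + 6.1²/24) = 3.1007
df = 45.83 → 45 (Welch–Satterthwaite, rounded down)
t* = 2.690

CI: -43.60 ± 2.690 · 3.1007 = -43.60 ± 8.34 = (-51.94, -35.26)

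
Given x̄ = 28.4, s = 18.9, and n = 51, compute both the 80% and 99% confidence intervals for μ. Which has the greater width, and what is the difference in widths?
99% CI is wider by 7.29

df = 50
80% CI: t* = 1.299, (24.96, 31.84), width = 2 · t* · s/√n = 6.88
99% CI: t* = 2.678, (21.31, 35.49), width = 2 · t* · s/√n = 14.17

The 99% CI is wider by 14.17 - 6.88 = 7.29.
Higher confidence requires a wider interval.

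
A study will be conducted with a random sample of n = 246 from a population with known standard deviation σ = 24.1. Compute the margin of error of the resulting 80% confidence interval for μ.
Margin of error = 1.97

Margin of error = z* · σ/√n
= 1.282 · 24.1/√246
= 1.282 · 24.1/15.6844
= 1.97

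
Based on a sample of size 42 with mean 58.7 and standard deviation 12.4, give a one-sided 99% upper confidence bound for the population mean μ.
μ ≤ 63.33

Upper bound (one-sided):
t* = 2.421 (one-sided for 99%)
Upper bound = x̄ + t* · s/√n = 58.7 + 2.421 · 12.4/√42 = 63.33

We are 99% confident that μ ≤ 63.33.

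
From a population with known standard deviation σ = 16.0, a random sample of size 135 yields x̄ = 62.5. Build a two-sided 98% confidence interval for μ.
(59.30, 65.70)

z-interval (σ known):
z* = 2.326 for 98% confidence

Margin of error = z* · σ/√n = 2.326 · 16.0/√135 = 3.20

CI: (62.5 - 3.20, 62.5 + 3.20) = (59.30, 65.70)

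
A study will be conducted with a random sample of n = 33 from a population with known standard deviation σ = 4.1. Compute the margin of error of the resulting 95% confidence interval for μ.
Margin of error = 1.40

Margin of error = z* · σ/√n
= 1.960 · 4.1/√33
= 1.960 · 4.1/5.7446
= 1.40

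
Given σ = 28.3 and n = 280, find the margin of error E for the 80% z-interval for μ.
Margin of error = 2.17

Margin of error = z* · σ/√n
= 1.282 · 28.3/√280
= 1.282 · 28.3/16.7332
= 2.17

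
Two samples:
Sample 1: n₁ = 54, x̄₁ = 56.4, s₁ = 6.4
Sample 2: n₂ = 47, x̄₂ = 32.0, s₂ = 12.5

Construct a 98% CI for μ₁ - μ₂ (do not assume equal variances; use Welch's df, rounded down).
(19.58, 29.22)

Difference: x̄₁ - x̄₂ = 24.40
SE = √(s₁²/n₁ + s₂²/n₂) = √(6.4²/54 + 12.5²/47) = 2.0206
df = 66.39 → 66 (Welch–Satterthwaite, rounded down)
t* = 2.384

CI: 24.40 ± 2.384 · 2.0206 = 24.40 ± 4.82 = (19.58, 29.22)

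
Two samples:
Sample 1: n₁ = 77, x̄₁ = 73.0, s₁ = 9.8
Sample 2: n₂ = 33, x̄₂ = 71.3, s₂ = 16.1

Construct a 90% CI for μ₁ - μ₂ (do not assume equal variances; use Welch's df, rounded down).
(-3.37, 6.77)

Difference: x̄₁ - x̄₂ = 1.70
SE = √(s₁²/n₁ + s₂²/n₂) = √(9.8²/77 + 16.1²/33) = 3.0170
df = 42.52 → 42 (Welch–Satterthwaite, rounded down)
t* = 1.682

CI: 1.70 ± 1.682 · 3.0170 = 1.70 ± 5.07 = (-3.37, 6.77)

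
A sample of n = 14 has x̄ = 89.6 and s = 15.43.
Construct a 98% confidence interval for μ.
(78.67, 100.53)

t-interval (σ unknown):
df = n - 1 = 13
t* = 2.650 for 98% confidence

Margin of error = t* · s/√n = 2.650 · 15.43/√14 = 10.93

CI: (78.67, 100.53)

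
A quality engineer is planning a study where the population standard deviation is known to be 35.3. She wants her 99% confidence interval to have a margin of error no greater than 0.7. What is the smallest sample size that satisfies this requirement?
n ≥ 16876

For margin E ≤ 0.7:
n ≥ (z* · σ / E)²
n ≥ (2.576 · 35.3 / 0.7)²
n ≥ 16875.05

Minimum n = 16876 (rounding up)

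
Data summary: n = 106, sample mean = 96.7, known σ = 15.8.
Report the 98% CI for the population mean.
(93.13, 100.27)

z-interval (σ known):
z* = 2.326 for 98% confidence

Margin of error = z* · σ/√n = 2.326 · 15.8/√106 = 3.57

CI: (96.7 - 3.57, 96.7 + 3.57) = (93.13, 100.27)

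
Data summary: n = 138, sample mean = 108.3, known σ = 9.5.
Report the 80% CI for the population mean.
(107.26, 109.34)

z-interval (σ known):
z* = 1.282 for 80% confidence

Margin of error = z* · σ/√n = 1.282 · 9.5/√138 = 1.04

CI: (108.3 - 1.04, 108.3 + 1.04) = (107.26, 109.34)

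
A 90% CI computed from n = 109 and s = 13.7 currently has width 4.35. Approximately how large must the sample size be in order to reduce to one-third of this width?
n ≈ 981

CI width ∝ 1/√n
To reduce width by factor 3, need √n to grow by 3 → need 3² = 9 times as many samples.

Current: n = 109, width = 4.35
New: n = 981, width ≈ 1.44

Width reduced by factor of 4.35/1.44 = 3.02.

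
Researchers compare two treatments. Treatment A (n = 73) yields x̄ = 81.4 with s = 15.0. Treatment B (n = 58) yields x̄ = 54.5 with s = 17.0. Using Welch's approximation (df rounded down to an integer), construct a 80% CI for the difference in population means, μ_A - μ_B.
(23.24, 30.56)

Difference: x̄₁ - x̄₂ = 26.90
SE = √(s₁²/n₁ + s₂²/n₂) = √(15.0²/73 + 17.0²/58) = 2.8399
df = 114.61 → 114 (Welch–Satterthwaite, rounded down)
t* = 1.289

CI: 26.90 ± 1.289 · 2.8399 = 26.90 ± 3.66 = (23.24, 30.56)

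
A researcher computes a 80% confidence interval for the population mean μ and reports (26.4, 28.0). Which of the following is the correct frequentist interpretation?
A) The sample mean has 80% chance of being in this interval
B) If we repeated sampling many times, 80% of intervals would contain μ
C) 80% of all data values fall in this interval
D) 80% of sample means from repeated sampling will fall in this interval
B

A) Wrong — x̄ is observed and sits in the interval by construction.
B) Correct — this is the frequentist long-run coverage interpretation.
C) Wrong — a CI is about the parameter μ, not individual data values.
D) Wrong — coverage applies to intervals containing μ, not to future x̄ values.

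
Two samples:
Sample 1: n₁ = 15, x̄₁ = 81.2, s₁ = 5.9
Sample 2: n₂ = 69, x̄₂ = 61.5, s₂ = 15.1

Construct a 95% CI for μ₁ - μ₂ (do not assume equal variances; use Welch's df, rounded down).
(14.95, 24.45)

Difference: x̄₁ - x̄₂ = 19.70
SE = √(s₁²/n₁ + s₂²/n₂) = √(5.9²/15 + 15.1²/69) = 2.3717
df = 58.03 → 58 (Welch–Satterthwaite, rounded down)
t* = 2.002

CI: 19.70 ± 2.002 · 2.3717 = 19.70 ± 4.75 = (14.95, 24.45)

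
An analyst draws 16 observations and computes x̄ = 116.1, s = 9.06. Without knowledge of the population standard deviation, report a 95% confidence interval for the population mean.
(111.27, 120.93)

t-interval (σ unknown):
df = n - 1 = 15
t* = 2.131 for 95% confidence

Margin of error = t* · s/√n = 2.131 · 9.06/√16 = 4.83

CI: (111.27, 120.93)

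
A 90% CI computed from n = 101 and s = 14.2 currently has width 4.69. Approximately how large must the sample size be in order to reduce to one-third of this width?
n ≈ 909

CI width ∝ 1/√n
To reduce width by factor 3, need √n to grow by 3 → need 3² = 9 times as many samples.

Current: n = 101, width = 4.69
New: n = 909, width ≈ 1.55

Width reduced by factor of 4.69/1.55 = 3.03.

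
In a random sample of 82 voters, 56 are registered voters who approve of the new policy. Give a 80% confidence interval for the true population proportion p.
(0.617, 0.749)

Proportion CI:
p̂ = 56/82 = 0.68293
SE = √(p̂(1-p̂)/n) = √(0.68293 · 0.31707 / 82) = 0.05139

z* = 1.282
Margin = z* · SE = 1.282 · 0.05139 = 0.0659

CI: 0.68293 ± 0.0659 = (0.617, 0.749)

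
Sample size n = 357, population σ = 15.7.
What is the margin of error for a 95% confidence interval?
Margin of error = 1.63

Margin of error = z* · σ/√n
= 1.960 · 15.7/√357
= 1.960 · 15.7/18.8944
= 1.63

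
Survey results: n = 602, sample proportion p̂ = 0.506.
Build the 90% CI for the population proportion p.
(0.472, 0.540)

Proportion CI:
SE = √(p̂(1-p̂)/n) = √(0.506 · 0.494 / 602) = 0.02038

z* = 1.645
Margin = z* · SE = 1.645 · 0.02038 = 0.0335

CI: 0.506 ± 0.0335 = (0.472, 0.540)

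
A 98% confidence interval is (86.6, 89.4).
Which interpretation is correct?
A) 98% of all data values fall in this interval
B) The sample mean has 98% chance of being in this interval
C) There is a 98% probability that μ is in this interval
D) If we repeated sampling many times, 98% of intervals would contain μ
D

A) Wrong — a CI is about the parameter μ, not individual data values.
B) Wrong — x̄ is observed and sits in the interval by construction.
C) Wrong — μ is fixed; the randomness lives in the interval, not in μ.
D) Correct — this is the frequentist long-run coverage interpretation.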